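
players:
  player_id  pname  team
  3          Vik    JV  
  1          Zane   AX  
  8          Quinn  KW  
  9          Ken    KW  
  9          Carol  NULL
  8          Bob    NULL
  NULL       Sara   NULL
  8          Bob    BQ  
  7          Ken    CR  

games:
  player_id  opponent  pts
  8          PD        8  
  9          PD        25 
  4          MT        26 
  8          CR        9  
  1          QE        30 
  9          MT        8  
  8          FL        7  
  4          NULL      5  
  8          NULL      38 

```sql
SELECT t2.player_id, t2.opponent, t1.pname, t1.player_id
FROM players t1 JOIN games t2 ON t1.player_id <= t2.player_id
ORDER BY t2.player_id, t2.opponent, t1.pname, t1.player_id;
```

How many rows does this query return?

INNER JOIN keeps only pairs where the ON condition holds.
Matching on t1.player_id <= t2.player_id. A NULL in a compared column never satisfies the condition.
- t1[0] player_id=3 → 8 match(es) in t2 → 8 row(s).
- t1[1] player_id=1 → 9 match(es) in t2 → 9 row(s).
- t1[2] player_id=8 → 6 match(es) in t2 → 6 row(s).
- t1[3] player_id=9 → 2 match(es) in t2 → 2 row(s).
- t1[4] player_id=9 → 2 match(es) in t2 → 2 row(s).
- t1[5] player_id=8 → 6 match(es) in t2 → 6 row(s).
- t1[6] player_id=NULL → no match; dropped.
- t1[7] player_id=8 → 6 match(es) in t2 → 6 row(s).
- t1[8] player_id=7 → 6 match(es) in t2 → 6 row(s).
Total: 45 rows.

45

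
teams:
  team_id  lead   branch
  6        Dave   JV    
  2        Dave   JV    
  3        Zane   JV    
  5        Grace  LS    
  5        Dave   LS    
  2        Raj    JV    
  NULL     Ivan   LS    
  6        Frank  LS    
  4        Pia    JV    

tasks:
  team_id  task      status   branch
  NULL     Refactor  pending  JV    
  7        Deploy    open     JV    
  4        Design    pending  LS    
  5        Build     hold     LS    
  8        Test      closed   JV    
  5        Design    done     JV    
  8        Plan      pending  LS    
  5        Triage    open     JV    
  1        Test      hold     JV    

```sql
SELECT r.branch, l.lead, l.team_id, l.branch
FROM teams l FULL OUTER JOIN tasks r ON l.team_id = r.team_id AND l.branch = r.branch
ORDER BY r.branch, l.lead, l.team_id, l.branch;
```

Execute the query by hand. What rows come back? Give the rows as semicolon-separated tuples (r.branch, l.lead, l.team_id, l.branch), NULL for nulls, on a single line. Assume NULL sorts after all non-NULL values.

(JV, NULL, NULL, NULL); (JV, NULL, NULL, NULL); (JV, NULL, NULL, NULL); (JV, NULL, NULL, NULL); (JV, NULL, NULL, NULL); (JV, NULL, NULL, NULL); (LS, Dave, 5, LS); (LS, Grace, 5, LS); (LS, NULL, NULL, NULL); (LS, NULL, NULL, NULL); (NULL, Dave, 2, JV); (NULL, Dave, 6, JV); (NULL, Frank, 6, LS); (NULL, Ivan, NULL, LS); (NULL, Pia, 4, JV); (NULL, Raj, 2, JV); (NULL, Zane, 3, JV)

FULL OUTER JOIN keeps every row from both sides; unmatched rows get NULL for the other side's columns.
Matching on l.team_id = r.team_id AND l.branch = r.branch. A NULL in a compared column never satisfies the condition.
Matched pairs: 2; unmatched l rows kept: 7; unmatched r rows kept: 8.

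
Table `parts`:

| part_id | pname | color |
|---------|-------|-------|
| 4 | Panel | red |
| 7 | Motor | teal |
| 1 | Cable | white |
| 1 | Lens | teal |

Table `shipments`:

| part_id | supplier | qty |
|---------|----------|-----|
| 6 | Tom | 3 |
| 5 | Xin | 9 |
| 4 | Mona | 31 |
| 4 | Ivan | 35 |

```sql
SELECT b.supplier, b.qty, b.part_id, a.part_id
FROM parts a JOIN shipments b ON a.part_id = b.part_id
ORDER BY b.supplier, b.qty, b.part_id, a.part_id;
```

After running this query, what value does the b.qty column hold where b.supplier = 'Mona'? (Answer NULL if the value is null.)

INNER JOIN keeps only pairs where the ON condition holds.
Matching on a.part_id = b.part_id.
- a (part_id=4) pairs with 2 row(s) of b.
- a (part_id=7) has no partner → excluded.
- a (part_id=1) has no partner → excluded.
- a (part_id=1) has no partner → excluded.

31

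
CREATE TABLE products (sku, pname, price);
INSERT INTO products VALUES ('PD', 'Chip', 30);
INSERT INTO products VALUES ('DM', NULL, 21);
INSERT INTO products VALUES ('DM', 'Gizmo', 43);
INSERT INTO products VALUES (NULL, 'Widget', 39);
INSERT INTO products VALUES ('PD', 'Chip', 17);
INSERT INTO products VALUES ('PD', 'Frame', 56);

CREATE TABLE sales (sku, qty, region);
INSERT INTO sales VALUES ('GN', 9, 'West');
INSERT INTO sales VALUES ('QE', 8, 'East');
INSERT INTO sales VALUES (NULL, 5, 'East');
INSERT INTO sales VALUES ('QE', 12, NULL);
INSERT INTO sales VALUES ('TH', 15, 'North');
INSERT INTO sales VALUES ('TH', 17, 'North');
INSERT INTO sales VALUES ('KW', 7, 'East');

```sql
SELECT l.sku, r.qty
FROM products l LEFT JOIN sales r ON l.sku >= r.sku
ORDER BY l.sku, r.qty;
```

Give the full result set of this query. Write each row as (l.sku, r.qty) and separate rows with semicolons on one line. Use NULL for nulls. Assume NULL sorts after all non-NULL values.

LEFT JOIN keeps every row from `products`; unmatched rows get NULL for `sales`'s columns.
Matching on l.sku >= r.sku. A NULL in a compared column never satisfies the condition.
- l row (sku=PD): matches 2 r row(s) → 2 output row(s).
- l row (sku=DM): no match → kept, r columns NULL.
- l row (sku=DM): no match → kept, r columns NULL.
- l row (sku=NULL): no match → kept, r columns NULL.
- l row (sku=PD): matches 2 r row(s) → 2 output row(s).
- l row (sku=PD): matches 2 r row(s) → 2 output row(s).
After projecting and ordering:
l.sku | r.qty
DM | NULL
DM | NULL
PD | 7
PD | 7
PD | 7
PD | 9
PD | 9
PD | 9
NULL | NULL

(DM, NULL); (DM, NULL); (PD, 7); (PD, 7); (PD, 7); (PD, 9); (PD, 9); (PD, 9); (NULL, NULL)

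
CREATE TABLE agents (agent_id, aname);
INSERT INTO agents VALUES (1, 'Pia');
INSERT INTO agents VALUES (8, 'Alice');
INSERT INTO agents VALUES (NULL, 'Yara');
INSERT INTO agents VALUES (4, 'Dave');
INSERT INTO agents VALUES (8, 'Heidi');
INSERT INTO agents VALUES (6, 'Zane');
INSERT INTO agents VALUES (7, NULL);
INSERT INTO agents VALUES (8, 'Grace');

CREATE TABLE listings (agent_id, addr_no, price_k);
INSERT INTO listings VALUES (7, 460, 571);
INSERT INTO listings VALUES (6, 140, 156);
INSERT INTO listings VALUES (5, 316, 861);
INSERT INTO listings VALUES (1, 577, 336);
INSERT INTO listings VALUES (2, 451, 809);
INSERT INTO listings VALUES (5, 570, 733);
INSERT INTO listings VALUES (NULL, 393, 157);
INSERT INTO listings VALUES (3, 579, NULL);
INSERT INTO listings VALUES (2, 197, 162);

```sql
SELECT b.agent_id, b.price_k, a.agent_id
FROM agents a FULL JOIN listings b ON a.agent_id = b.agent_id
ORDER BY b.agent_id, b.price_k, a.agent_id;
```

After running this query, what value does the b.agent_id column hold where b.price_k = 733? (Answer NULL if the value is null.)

5

FULL OUTER JOIN keeps every row from both sides; unmatched rows get NULL for the other side's columns.
Matching on a.agent_id = b.agent_id. A NULL in a compared column never satisfies the condition.
- a row (agent_id=1): matches 1 b row(s) → 1 output row(s).
- a row (agent_id=8): no match → kept, b columns NULL.
- a row (agent_id=NULL): no match → kept, b columns NULL.
- a row (agent_id=4): no match → kept, b columns NULL.
- a row (agent_id=8): no match → kept, b columns NULL.
- a row (agent_id=6): matches 1 b row(s) → 1 output row(s).
- a row (agent_id=7): matches 1 b row(s) → 1 output row(s).
- a row (agent_id=8): no match → kept, b columns NULL.
- plus 6 unmatched b row(s), each kept with NULL a columns.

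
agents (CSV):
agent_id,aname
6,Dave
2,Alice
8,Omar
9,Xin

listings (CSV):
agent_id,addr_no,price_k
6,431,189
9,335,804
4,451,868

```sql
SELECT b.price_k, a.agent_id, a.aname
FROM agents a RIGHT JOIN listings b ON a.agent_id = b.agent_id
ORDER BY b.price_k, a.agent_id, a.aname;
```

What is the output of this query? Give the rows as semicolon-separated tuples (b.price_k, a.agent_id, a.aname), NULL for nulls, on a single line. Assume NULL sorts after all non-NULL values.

(189, 6, Dave); (804, 9, Xin); (868, NULL, NULL)

RIGHT JOIN keeps every row from `listings`; unmatched rows get NULL for `agents`'s columns.
Matching on a.agent_id = b.agent_id.
- agent_id=6: 1 matching b row(s), so 1 row(s) emitted.
- agent_id=2: no matching b row.
- agent_id=8: no matching b row.
- agent_id=9: 1 matching b row(s), so 1 row(s) emitted.
- 1 b row(s) had no a match → kept, a columns NULL.
After projecting and ordering:
b.price_k | a.agent_id | a.aname
189 | 6 | Dave
804 | 9 | Xin
868 | NULL | NULL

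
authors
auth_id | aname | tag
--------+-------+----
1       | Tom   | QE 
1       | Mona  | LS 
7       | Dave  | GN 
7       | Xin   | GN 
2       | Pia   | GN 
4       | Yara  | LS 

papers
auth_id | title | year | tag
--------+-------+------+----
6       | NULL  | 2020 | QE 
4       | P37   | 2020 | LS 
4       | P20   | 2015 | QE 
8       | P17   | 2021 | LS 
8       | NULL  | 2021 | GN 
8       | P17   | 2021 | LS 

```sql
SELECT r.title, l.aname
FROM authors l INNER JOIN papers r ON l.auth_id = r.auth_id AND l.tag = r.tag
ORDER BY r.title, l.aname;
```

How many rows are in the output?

1

INNER JOIN keeps only pairs where the ON condition holds.
Matching on l.auth_id = r.auth_id AND l.tag = r.tag.
Matched pairs: 1.
Total: 1 rows.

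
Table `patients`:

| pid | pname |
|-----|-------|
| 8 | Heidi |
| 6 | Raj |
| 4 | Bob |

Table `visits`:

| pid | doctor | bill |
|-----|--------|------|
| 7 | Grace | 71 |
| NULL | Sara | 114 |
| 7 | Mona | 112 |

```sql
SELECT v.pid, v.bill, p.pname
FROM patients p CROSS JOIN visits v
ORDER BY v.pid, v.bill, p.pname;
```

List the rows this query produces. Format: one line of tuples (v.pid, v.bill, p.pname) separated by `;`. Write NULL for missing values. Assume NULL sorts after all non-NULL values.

(7, 71, Bob); (7, 71, Heidi); (7, 71, Raj); (7, 112, Bob); (7, 112, Heidi); (7, 112, Raj); (NULL, 114, Bob); (NULL, 114, Heidi); (NULL, 114, Raj)

CROSS JOIN pairs every row of `patients` with every row of `visits`: 3 × 3 = 9 rows.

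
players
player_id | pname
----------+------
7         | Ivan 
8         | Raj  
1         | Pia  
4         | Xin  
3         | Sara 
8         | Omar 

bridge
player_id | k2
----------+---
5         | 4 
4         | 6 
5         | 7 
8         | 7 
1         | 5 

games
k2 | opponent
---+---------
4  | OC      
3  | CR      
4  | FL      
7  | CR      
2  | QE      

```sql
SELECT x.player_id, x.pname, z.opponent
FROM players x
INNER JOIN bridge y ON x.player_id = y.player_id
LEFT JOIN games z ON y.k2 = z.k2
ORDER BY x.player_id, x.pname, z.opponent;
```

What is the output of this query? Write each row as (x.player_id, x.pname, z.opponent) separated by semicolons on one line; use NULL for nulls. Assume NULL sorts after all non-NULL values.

Evaluate left to right. First `players x INNER JOIN bridge y` on player_id: 4 row(s).
Then LEFT JOIN `games z` on k2: each of those 4 rows is kept; rows whose y.k2 has no match in z get NULL for z's columns.

(1, Pia, NULL); (4, Xin, NULL); (8, Omar, CR); (8, Raj, CR)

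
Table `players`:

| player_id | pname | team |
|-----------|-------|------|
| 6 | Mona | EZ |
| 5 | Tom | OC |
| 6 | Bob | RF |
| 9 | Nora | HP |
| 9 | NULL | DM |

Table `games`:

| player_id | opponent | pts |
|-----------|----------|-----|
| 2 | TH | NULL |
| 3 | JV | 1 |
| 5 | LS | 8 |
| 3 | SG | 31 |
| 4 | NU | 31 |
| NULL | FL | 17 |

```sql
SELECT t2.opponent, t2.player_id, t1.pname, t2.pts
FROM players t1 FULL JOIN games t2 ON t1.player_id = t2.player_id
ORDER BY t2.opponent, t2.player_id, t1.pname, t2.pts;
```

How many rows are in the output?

FULL OUTER JOIN keeps every row from both sides; unmatched rows get NULL for the other side's columns.
Matching on t1.player_id = t2.player_id. A NULL in a compared column never satisfies the condition.
- t1 row (player_id=6): no match → kept, t2 columns NULL.
- t1 row (player_id=5): matches 1 t2 row(s) → 1 output row(s).
- t1 row (player_id=6): no match → kept, t2 columns NULL.
- t1 row (player_id=9): no match → kept, t2 columns NULL.
- t1 row (player_id=9): no match → kept, t2 columns NULL.
- 5 row(s) from t2 found no t1 partner → padded with NULL.
Total: 1 matched + 9 padded = 10 rows.

10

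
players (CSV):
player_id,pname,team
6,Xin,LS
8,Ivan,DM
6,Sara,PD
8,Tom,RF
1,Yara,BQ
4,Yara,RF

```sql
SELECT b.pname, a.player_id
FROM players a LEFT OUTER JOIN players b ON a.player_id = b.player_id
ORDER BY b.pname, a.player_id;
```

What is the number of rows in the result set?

10

LEFT JOIN keeps every row from `players a`; unmatched rows get NULL for `players b`'s columns.
Matching on a.player_id = b.player_id.
- a[0] player_id=6 → 2 match(es) in b → 2 row(s).
- a[1] player_id=8 → 2 match(es) in b → 2 row(s).
- a[2] player_id=6 → 2 match(es) in b → 2 row(s).
- a[3] player_id=8 → 2 match(es) in b → 2 row(s).
- a[4] player_id=1 → 1 match(es) in b → 1 row(s).
- a[5] player_id=4 → 1 match(es) in b → 1 row(s).
Total: 10 rows.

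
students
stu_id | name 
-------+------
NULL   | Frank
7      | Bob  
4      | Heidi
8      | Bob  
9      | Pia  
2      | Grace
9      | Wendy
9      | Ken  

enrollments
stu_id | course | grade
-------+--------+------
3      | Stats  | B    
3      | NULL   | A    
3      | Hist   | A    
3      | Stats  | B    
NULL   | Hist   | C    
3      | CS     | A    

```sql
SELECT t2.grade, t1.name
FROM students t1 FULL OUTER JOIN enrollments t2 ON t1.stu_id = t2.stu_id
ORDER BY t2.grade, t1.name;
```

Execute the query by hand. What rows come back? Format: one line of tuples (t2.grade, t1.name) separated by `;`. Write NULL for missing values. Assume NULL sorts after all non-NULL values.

FULL OUTER JOIN keeps every row from both sides; unmatched rows get NULL for the other side's columns.
Matching on t1.stu_id = t2.stu_id. A NULL in a compared column never satisfies the condition.
Matched pairs: 0; unmatched t1 rows kept: 8; unmatched t2 rows kept: 6.

(A, NULL); (A, NULL); (A, NULL); (B, NULL); (B, NULL); (C, NULL); (NULL, Bob); (NULL, Bob); (NULL, Frank); (NULL, Grace); (NULL, Heidi); (NULL, Ken); (NULL, Pia); (NULL, Wendy)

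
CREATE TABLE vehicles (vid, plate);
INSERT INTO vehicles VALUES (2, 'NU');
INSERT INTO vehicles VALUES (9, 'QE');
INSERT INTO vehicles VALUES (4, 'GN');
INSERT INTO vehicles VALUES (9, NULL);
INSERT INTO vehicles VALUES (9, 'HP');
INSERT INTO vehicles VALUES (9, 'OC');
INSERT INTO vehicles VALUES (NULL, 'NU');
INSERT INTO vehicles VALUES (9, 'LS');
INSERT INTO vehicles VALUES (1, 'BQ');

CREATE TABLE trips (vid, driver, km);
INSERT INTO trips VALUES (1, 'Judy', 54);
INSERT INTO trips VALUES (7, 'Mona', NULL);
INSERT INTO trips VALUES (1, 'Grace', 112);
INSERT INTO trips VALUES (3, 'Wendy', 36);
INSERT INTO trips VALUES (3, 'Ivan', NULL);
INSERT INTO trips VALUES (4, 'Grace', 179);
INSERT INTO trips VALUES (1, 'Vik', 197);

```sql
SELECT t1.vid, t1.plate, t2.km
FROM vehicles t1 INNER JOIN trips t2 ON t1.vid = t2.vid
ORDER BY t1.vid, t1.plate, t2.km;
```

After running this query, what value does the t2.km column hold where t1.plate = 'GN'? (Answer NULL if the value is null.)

179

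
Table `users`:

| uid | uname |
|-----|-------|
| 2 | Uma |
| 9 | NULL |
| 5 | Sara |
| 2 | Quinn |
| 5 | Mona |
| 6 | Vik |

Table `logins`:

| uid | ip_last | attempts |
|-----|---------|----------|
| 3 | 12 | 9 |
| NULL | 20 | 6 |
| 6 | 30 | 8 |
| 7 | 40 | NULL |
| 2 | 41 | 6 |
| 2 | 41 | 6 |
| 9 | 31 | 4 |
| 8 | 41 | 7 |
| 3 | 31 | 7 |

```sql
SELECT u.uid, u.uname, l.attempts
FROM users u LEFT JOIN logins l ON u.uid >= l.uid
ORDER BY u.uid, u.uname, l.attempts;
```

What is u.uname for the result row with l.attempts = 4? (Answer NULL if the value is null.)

NULL

LEFT JOIN keeps every row from `users`; unmatched rows get NULL for `logins`'s columns.
Matching on u.uid >= l.uid. A NULL in a compared column never satisfies the condition.
- uid=2: 2 matching l row(s), so 2 row(s) emitted.
- uid=9: 8 matching l row(s), so 8 row(s) emitted.
- uid=5: 4 matching l row(s), so 4 row(s) emitted.
- uid=2: 2 matching l row(s), so 2 row(s) emitted.
- uid=5: 4 matching l row(s), so 4 row(s) emitted.
- uid=6: 5 matching l row(s), so 5 row(s) emitted.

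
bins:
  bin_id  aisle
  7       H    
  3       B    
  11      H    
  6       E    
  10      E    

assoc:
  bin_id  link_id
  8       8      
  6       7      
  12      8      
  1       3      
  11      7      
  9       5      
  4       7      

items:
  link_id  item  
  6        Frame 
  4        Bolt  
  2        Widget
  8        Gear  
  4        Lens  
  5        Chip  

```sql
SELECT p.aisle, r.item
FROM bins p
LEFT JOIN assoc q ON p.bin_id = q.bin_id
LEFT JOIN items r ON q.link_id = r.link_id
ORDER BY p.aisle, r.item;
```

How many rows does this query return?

5

Step 1 — p LEFT JOIN q on bin_id → 5 row(s).
Then LEFT JOIN `items r` on link_id: each of those 5 rows is kept; rows whose q.link_id has no match in r get NULL for r's columns.
Result: 5 row(s).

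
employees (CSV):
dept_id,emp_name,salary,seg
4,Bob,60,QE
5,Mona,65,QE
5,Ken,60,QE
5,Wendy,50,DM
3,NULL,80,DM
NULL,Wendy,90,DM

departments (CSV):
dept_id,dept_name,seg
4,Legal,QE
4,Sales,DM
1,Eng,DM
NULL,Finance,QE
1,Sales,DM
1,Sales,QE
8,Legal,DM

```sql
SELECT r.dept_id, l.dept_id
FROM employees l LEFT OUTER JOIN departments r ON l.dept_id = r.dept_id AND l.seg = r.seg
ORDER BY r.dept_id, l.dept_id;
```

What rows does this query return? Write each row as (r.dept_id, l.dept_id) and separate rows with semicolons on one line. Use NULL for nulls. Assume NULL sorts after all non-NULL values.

(4, 4); (NULL, 3); (NULL, 5); (NULL, 5); (NULL, 5); (NULL, NULL)

LEFT JOIN keeps every row from `employees`; unmatched rows get NULL for `departments`'s columns.
Matching on l.dept_id = r.dept_id AND l.seg = r.seg. A NULL in a compared column never satisfies the condition.
- l row (dept_id=4, seg=QE): matches 1 r row(s) → 1 output row(s).
- l row (dept_id=5, seg=QE): no match → kept, r columns NULL.
- l row (dept_id=5, seg=QE): no match → kept, r columns NULL.
- l row (dept_id=5, seg=DM): no match → kept, r columns NULL.
- l row (dept_id=3, seg=DM): no match → kept, r columns NULL.
- l row (dept_id=NULL, seg=DM): no match → kept, r columns NULL.
After projecting and ordering:
r.dept_id | l.dept_id
4 | 4
NULL | 3
NULL | 5
NULL | 5
NULL | 5
NULL | NULL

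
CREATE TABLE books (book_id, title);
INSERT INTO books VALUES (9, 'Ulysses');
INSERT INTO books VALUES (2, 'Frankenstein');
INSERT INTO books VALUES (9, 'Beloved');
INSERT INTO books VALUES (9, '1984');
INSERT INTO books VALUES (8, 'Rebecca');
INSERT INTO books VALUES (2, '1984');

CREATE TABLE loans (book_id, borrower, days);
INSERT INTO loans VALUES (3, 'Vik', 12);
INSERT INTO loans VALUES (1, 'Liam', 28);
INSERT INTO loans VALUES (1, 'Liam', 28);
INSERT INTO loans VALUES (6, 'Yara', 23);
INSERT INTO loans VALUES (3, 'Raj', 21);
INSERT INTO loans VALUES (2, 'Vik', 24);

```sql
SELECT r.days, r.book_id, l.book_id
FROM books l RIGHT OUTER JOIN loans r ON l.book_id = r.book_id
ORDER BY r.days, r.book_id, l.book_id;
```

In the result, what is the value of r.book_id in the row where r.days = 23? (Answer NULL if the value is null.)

RIGHT JOIN keeps every row from `loans`; unmatched rows get NULL for `books`'s columns.
Matching on l.book_id = r.book_id.
- l[0] book_id=9 → no match.
- l[1] book_id=2 → 1 match(es) in r → 1 row(s).
- l[2] book_id=9 → no match.
- l[3] book_id=9 → no match.
- l[4] book_id=8 → no match.
- l[5] book_id=2 → 1 match(es) in r → 1 row(s).
- 5 r row(s) had no l match → kept, l columns NULL.

6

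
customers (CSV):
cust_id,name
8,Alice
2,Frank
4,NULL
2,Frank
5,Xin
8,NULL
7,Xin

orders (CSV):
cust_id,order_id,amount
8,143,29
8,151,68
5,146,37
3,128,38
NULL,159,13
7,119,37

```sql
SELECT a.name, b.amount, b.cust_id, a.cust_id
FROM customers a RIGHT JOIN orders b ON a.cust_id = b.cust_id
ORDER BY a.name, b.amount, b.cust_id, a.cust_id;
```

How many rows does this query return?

8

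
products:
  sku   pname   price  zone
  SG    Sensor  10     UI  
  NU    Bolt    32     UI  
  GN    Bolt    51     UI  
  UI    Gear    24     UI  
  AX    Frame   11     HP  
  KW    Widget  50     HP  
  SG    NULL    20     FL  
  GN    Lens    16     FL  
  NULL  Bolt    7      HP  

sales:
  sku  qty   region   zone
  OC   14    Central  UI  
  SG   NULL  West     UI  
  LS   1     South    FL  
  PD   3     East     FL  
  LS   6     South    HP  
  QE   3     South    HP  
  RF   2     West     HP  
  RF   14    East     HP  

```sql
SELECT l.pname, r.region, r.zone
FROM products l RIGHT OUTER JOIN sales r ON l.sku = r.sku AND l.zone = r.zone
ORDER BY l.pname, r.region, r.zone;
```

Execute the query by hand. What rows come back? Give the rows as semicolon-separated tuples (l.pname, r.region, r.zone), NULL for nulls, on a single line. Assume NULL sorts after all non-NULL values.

(Sensor, West, UI); (NULL, Central, UI); (NULL, East, FL); (NULL, East, HP); (NULL, South, FL); (NULL, South, HP); (NULL, South, HP); (NULL, West, HP)

RIGHT JOIN keeps every row from `sales`; unmatched rows get NULL for `products`'s columns.
Matching on l.sku = r.sku AND l.zone = r.zone. A NULL in a compared column never satisfies the condition.
Matched pairs: 1; unmatched r rows kept: 7.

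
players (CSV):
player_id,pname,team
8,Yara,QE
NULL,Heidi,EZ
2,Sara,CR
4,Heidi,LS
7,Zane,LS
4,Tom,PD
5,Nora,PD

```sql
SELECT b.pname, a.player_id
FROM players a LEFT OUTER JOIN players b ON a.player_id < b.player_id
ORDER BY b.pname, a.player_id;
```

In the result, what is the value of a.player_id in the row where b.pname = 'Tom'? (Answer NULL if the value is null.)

LEFT JOIN keeps every row from `players a`; unmatched rows get NULL for `players b`'s columns.
Matching on a.player_id < b.player_id. A NULL in a compared column never satisfies the condition.
- a row (player_id=8): no match → kept, b columns NULL.
- a row (player_id=NULL): no match → kept, b columns NULL.
- a row (player_id=2): matches 5 b row(s) → 5 output row(s).
- a row (player_id=4): matches 3 b row(s) → 3 output row(s).
- a row (player_id=7): matches 1 b row(s) → 1 output row(s).
- a row (player_id=4): matches 3 b row(s) → 3 output row(s).
- a row (player_id=5): matches 2 b row(s) → 2 output row(s).

2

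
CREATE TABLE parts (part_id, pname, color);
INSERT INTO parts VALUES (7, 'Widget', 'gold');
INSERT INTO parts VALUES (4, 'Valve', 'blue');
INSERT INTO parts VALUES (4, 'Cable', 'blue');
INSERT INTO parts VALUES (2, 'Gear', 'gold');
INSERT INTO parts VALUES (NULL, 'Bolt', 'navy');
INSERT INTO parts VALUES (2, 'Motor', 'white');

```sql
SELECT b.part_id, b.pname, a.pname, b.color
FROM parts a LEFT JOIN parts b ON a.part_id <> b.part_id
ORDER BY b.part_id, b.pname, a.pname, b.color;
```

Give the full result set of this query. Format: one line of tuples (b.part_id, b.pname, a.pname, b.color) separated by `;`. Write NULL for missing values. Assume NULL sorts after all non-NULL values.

LEFT JOIN keeps every row from `parts a`; unmatched rows get NULL for `parts b`'s columns.
Matching on a.part_id <> b.part_id. A NULL in a compared column never satisfies the condition.
- a[0] part_id=7 → 4 match(es) in b → 4 row(s).
- a[1] part_id=4 → 3 match(es) in b → 3 row(s).
- a[2] part_id=4 → 3 match(es) in b → 3 row(s).
- a[3] part_id=2 → 3 match(es) in b → 3 row(s).
- a[4] part_id=NULL → no match; kept with NULLs on the b side.
- a[5] part_id=2 → 3 match(es) in b → 3 row(s).

(2, Gear, Cable, gold); (2, Gear, Valve, gold); (2, Gear, Widget, gold); (2, Motor, Cable, white); (2, Motor, Valve, white); (2, Motor, Widget, white); (4, Cable, Gear, blue); (4, Cable, Motor, blue); (4, Cable, Widget, blue); (4, Valve, Gear, blue); (4, Valve, Motor, blue); (4, Valve, Widget, blue); (7, Widget, Cable, gold); (7, Widget, Gear, gold); (7, Widget, Motor, gold); (7, Widget, Valve, gold); (NULL, NULL, Bolt, NULL)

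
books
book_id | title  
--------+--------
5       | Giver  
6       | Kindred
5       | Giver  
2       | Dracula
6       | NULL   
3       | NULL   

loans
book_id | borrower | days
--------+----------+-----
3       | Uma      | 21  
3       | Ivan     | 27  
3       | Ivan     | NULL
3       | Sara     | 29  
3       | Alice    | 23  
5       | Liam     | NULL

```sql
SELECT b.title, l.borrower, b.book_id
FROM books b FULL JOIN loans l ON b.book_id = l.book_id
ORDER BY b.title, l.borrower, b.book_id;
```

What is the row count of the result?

10

FULL OUTER JOIN keeps every row from both sides; unmatched rows get NULL for the other side's columns.
Matching on b.book_id = l.book_id.
- b[0] book_id=5 → 1 match(es) in l → 1 row(s).
- b[1] book_id=6 → no match; kept with NULLs on the l side.
- b[2] book_id=5 → 1 match(es) in l → 1 row(s).
- b[3] book_id=2 → no match; kept with NULLs on the l side.
- b[4] book_id=6 → no match; kept with NULLs on the l side.
- b[5] book_id=3 → 5 match(es) in l → 5 row(s).
Total: 7 matched + 3 padded = 10 rows.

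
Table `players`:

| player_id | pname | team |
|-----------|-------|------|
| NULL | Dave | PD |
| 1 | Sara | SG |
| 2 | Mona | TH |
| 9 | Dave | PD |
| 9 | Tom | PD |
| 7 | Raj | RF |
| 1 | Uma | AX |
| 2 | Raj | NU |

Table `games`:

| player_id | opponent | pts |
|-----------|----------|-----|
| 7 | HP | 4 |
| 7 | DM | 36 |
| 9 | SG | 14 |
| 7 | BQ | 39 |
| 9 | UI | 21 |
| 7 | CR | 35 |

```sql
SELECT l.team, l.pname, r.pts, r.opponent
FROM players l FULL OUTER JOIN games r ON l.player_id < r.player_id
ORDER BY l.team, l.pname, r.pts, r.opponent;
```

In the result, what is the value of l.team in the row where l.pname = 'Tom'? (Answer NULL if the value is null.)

FULL OUTER JOIN keeps every row from both sides; unmatched rows get NULL for the other side's columns.
Matching on l.player_id < r.player_id. A NULL in a compared column never satisfies the condition.
- l row (player_id=NULL): no match → kept, r columns NULL.
- l row (player_id=1): matches 6 r row(s) → 6 output row(s).
- l row (player_id=2): matches 6 r row(s) → 6 output row(s).
- l row (player_id=9): no match → kept, r columns NULL.
- l row (player_id=9): no match → kept, r columns NULL.
- l row (player_id=7): matches 2 r row(s) → 2 output row(s).
- l row (player_id=1): matches 6 r row(s) → 6 output row(s).
- l row (player_id=2): matches 6 r row(s) → 6 output row(s).

PD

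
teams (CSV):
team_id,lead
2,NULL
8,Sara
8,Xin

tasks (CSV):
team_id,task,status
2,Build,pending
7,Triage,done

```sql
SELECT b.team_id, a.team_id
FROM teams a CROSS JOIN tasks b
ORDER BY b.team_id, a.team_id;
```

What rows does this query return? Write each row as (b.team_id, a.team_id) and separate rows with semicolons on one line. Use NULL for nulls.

(2, 2); (2, 8); (2, 8); (7, 2); (7, 8); (7, 8)

CROSS JOIN pairs every row of `teams` with every row of `tasks`: 3 × 2 = 6 rows.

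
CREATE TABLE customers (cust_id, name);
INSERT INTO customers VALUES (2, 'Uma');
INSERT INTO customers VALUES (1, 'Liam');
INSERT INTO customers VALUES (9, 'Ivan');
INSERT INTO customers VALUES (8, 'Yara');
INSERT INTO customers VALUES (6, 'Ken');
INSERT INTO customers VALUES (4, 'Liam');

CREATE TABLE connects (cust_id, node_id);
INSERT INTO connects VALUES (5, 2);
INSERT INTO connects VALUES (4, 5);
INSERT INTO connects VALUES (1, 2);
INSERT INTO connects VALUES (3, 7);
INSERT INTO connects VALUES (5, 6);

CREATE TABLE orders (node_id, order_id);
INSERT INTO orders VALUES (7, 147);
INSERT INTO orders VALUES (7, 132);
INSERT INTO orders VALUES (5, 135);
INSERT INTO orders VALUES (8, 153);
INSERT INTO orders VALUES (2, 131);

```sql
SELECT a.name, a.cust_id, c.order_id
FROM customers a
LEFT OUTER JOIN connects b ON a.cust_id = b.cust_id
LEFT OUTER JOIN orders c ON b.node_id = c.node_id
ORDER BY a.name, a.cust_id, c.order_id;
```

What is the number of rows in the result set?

6

Evaluate left to right. First `customers a LEFT JOIN connects b` on cust_id: 6 row(s).
Then LEFT JOIN `orders c` on node_id: each of those 6 rows is kept; rows whose b.node_id has no match in c get NULL for c's columns.
Result: 6 row(s).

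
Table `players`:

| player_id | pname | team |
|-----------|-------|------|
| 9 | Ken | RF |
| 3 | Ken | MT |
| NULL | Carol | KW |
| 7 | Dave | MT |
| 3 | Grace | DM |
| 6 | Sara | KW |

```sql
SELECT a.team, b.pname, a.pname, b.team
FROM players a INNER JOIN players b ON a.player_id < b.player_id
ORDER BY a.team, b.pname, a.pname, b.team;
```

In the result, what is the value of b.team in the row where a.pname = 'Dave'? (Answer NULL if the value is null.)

RF

INNER JOIN keeps only pairs where the ON condition holds.
Matching on a.player_id < b.player_id. A NULL in a compared column never satisfies the condition.
Matched pairs: 9.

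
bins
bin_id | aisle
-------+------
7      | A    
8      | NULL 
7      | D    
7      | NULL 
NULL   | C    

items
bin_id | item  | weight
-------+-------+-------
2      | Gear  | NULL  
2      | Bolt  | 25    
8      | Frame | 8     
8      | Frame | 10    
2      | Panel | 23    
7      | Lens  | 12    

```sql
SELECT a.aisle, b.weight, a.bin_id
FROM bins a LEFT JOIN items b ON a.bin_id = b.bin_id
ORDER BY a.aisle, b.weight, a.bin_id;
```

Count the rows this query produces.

LEFT JOIN keeps every row from `bins`; unmatched rows get NULL for `items`'s columns.
Matching on a.bin_id = b.bin_id. A NULL in a compared column never satisfies the condition.
- a[0] bin_id=7 → 1 match(es) in b → 1 row(s).
- a[1] bin_id=8 → 2 match(es) in b → 2 row(s).
- a[2] bin_id=7 → 1 match(es) in b → 1 row(s).
- a[3] bin_id=7 → 1 match(es) in b → 1 row(s).
- a[4] bin_id=NULL → no match; kept with NULLs on the b side.
Total: 5 matched + 1 padded = 6 rows.

6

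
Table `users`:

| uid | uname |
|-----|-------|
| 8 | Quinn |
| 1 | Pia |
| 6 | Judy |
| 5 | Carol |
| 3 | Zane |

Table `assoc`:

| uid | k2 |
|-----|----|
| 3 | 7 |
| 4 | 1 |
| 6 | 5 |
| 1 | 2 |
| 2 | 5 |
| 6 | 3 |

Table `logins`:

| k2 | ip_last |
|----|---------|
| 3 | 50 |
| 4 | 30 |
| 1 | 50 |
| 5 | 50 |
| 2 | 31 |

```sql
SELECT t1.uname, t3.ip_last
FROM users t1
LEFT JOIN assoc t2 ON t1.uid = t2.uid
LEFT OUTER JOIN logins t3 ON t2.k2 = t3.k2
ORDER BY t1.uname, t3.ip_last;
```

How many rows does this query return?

6

Step 1 — t1 LEFT JOIN t2 on uid → 6 row(s).
Then LEFT JOIN `logins t3` on k2: each of those 6 rows is kept; rows whose t2.k2 has no match in t3 get NULL for t3's columns.
Result: 6 row(s).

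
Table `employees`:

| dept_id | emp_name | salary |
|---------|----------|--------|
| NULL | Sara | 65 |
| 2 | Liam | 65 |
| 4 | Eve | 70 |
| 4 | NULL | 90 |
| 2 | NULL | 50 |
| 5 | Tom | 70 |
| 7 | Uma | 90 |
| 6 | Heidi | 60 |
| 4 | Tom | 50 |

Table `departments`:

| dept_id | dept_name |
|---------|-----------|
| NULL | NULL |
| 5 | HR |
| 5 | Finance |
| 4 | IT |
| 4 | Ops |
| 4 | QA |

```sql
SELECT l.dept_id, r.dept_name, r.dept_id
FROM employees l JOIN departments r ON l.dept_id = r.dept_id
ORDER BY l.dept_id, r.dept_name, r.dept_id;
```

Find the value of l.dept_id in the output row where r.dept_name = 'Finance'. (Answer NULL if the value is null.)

INNER JOIN keeps only pairs where the ON condition holds.
Matching on l.dept_id = r.dept_id. A NULL in a compared column never satisfies the condition.
- l (dept_id=NULL) has no partner → excluded.
- l (dept_id=2) has no partner → excluded.
- l (dept_id=4) pairs with 3 row(s) of r.
- l (dept_id=4) pairs with 3 row(s) of r.
- l (dept_id=2) has no partner → excluded.
- l (dept_id=5) pairs with 2 row(s) of r.
- l (dept_id=7) has no partner → excluded.
- l (dept_id=6) has no partner → excluded.
- l (dept_id=4) pairs with 3 row(s) of r.

5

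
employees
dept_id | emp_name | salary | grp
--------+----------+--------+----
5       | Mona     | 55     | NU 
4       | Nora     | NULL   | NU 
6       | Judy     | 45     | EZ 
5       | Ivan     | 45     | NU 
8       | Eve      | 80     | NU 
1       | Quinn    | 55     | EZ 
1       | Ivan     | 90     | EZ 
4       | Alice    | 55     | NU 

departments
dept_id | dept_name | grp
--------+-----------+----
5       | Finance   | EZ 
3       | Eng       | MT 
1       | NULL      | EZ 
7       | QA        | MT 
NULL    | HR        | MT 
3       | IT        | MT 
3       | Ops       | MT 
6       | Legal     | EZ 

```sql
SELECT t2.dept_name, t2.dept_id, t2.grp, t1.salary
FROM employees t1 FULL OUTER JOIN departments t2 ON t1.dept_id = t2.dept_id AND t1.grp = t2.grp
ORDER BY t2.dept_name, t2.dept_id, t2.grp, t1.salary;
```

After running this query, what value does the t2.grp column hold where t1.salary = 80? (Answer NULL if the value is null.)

NULL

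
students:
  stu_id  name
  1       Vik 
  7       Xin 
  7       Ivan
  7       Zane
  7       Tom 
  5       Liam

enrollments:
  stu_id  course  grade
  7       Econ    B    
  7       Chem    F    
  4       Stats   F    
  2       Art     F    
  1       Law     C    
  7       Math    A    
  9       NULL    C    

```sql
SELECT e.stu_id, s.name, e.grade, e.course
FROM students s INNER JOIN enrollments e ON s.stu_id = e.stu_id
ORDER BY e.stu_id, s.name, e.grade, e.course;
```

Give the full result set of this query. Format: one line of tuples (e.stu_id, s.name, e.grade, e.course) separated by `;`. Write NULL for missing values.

INNER JOIN keeps only pairs where the ON condition holds.
Matching on s.stu_id = e.stu_id.
- s row (stu_id=1): matches 1 e row(s) → 1 output row(s).
- s row (stu_id=7): matches 3 e row(s) → 3 output row(s).
- s row (stu_id=7): matches 3 e row(s) → 3 output row(s).
- s row (stu_id=7): matches 3 e row(s) → 3 output row(s).
- s row (stu_id=7): matches 3 e row(s) → 3 output row(s).
- s row (stu_id=5): no match → dropped.

(1, Vik, C, Law); (7, Ivan, A, Math); (7, Ivan, B, Econ); (7, Ivan, F, Chem); (7, Tom, A, Math); (7, Tom, B, Econ); (7, Tom, F, Chem); (7, Xin, A, Math); (7, Xin, B, Econ); (7, Xin, F, Chem); (7, Zane, A, Math); (7, Zane, B, Econ); (7, Zane, F, Chem)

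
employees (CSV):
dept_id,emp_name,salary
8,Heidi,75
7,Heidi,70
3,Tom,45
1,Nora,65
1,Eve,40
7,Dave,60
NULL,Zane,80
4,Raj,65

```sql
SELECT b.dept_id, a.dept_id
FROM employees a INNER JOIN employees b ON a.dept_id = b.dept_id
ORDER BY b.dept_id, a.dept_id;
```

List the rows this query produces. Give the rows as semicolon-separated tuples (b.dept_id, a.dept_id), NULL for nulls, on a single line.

(1, 1); (1, 1); (1, 1); (1, 1); (3, 3); (4, 4); (7, 7); (7, 7); (7, 7); (7, 7); (8, 8)

INNER JOIN keeps only pairs where the ON condition holds.
Matching on a.dept_id = b.dept_id. A NULL in a compared column never satisfies the condition.
Matched pairs: 11.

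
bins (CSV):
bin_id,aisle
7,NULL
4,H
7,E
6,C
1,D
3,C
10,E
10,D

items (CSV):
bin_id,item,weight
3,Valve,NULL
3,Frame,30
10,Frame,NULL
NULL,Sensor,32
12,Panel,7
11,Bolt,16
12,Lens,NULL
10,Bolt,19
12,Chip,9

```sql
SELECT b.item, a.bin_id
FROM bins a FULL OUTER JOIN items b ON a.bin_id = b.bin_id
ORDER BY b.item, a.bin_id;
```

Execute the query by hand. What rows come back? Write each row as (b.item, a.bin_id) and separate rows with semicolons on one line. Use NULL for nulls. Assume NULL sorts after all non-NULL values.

FULL OUTER JOIN keeps every row from both sides; unmatched rows get NULL for the other side's columns.
Matching on a.bin_id = b.bin_id. A NULL in a compared column never satisfies the condition.
Matched pairs: 6; unmatched a rows kept: 5; unmatched b rows kept: 5.

(Bolt, 10); (Bolt, 10); (Bolt, NULL); (Chip, NULL); (Frame, 3); (Frame, 10); (Frame, 10); (Lens, NULL); (Panel, NULL); (Sensor, NULL); (Valve, 3); (NULL, 1); (NULL, 4); (NULL, 6); (NULL, 7); (NULL, 7)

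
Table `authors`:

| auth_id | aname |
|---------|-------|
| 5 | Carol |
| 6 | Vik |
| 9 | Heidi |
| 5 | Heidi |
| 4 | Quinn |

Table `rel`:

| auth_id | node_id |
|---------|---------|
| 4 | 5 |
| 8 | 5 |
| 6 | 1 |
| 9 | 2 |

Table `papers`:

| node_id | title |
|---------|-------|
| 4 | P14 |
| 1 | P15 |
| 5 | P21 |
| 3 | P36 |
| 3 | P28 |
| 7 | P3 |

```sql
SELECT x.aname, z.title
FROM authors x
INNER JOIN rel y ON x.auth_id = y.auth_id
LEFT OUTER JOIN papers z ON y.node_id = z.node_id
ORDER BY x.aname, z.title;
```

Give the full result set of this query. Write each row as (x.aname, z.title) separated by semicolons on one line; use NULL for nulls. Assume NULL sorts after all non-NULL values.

(Heidi, NULL); (Quinn, P21); (Vik, P15)

Evaluate left to right. First `authors x INNER JOIN rel y` on auth_id: 3 row(s).
Then LEFT JOIN `papers z` on node_id: each of those 3 rows is kept; rows whose y.node_id has no match in z get NULL for z's columns.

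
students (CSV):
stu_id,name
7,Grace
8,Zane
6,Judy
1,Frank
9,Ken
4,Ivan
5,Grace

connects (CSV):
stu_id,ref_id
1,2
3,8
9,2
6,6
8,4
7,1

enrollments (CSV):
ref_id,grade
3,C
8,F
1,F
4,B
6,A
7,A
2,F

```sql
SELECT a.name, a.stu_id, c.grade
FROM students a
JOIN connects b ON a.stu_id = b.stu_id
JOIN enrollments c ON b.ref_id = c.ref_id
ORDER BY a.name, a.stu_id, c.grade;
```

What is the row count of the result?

Joins associate left-to-right: students INNER JOIN connects on stu_id gives 5 intermediate row(s).
Then INNER JOIN `enrollments c` on ref_id: keep only rows whose b.ref_id appears in c.
Result: 5 row(s).

5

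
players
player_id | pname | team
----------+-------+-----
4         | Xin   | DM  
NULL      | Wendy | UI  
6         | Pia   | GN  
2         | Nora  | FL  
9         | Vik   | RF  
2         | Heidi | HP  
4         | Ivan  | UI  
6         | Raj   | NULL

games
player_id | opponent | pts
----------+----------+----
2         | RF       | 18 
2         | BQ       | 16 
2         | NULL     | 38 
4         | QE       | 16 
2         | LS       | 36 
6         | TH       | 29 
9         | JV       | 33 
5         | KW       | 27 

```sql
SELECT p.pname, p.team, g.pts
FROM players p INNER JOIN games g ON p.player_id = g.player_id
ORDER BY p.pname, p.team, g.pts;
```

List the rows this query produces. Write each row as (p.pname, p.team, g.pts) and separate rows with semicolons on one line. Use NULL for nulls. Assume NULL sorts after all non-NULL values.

INNER JOIN keeps only pairs where the ON condition holds.
Matching on p.player_id = g.player_id. A NULL in a compared column never satisfies the condition.
Matched pairs: 13.

(Heidi, HP, 16); (Heidi, HP, 18); (Heidi, HP, 36); (Heidi, HP, 38); (Ivan, UI, 16); (Nora, FL, 16); (Nora, FL, 18); (Nora, FL, 36); (Nora, FL, 38); (Pia, GN, 29); (Raj, NULL, 29); (Vik, RF, 33); (Xin, DM, 16)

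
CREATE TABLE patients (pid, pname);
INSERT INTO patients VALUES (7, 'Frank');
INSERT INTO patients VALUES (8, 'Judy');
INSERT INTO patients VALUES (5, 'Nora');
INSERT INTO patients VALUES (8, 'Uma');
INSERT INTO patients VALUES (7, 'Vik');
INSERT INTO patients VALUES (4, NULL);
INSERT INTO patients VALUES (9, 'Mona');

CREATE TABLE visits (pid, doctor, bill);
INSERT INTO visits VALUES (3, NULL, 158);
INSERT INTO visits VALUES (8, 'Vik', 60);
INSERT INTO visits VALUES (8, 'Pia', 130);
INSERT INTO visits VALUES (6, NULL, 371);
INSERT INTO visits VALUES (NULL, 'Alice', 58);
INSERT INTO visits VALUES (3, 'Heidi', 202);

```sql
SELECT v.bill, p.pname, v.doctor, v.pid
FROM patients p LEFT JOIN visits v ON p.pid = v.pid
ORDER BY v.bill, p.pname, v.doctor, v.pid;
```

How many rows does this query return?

LEFT JOIN keeps every row from `patients`; unmatched rows get NULL for `visits`'s columns.
Matching on p.pid = v.pid. A NULL in a compared column never satisfies the condition.
- p (pid=7) has no partner → padded with NULL.
- p (pid=8) pairs with 2 row(s) of v.
- p (pid=5) has no partner → padded with NULL.
- p (pid=8) pairs with 2 row(s) of v.
- p (pid=7) has no partner → padded with NULL.
- p (pid=4) has no partner → padded with NULL.
- p (pid=9) has no partner → padded with NULL.
Total: 4 matched + 5 padded = 9 rows.

9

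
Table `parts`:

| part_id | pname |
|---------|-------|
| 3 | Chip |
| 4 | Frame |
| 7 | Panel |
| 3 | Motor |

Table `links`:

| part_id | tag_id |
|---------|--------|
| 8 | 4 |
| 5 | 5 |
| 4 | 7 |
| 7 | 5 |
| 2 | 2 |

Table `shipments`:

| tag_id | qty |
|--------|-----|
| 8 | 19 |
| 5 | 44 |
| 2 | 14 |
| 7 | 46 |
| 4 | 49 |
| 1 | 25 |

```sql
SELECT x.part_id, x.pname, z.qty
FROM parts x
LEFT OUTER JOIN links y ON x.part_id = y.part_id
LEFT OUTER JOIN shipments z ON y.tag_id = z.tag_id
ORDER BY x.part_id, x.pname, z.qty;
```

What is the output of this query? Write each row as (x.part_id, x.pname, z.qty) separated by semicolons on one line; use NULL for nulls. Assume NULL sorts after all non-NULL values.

(3, Chip, NULL); (3, Motor, NULL); (4, Frame, 46); (7, Panel, 44)

Joins associate left-to-right: parts LEFT JOIN links on part_id gives 4 intermediate row(s).
Then LEFT JOIN `shipments z` on tag_id: each of those 4 rows is kept; rows whose y.tag_id has no match in z get NULL for z's columns.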